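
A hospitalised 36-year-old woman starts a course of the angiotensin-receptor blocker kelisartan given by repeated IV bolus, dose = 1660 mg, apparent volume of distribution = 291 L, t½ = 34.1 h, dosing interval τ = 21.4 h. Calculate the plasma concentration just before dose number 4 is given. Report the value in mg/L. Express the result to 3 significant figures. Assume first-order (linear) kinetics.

7.63 mg/L

C₀ per dose = Dose / Vd = 1660 / 291 = 5.704 mg/L
k = ln2 / t½ = 0.693147 / 34.1 = 0.02033 h⁻¹
Fraction remaining after one interval: r = e^(−kτ) = e^(−0.02033 × 21.4) = 0.6472
Before dose 4, 3 doses have been given (aged 1τ, 2τ, 3τ).
C_trough = C₀ × (r + r² + … + r^3) = C₀ × r(1−r^3)/(1−r)
        = 5.704 × 0.6472 × (1 − 0.2711) / (1 − 0.6472) = 7.627 mg/L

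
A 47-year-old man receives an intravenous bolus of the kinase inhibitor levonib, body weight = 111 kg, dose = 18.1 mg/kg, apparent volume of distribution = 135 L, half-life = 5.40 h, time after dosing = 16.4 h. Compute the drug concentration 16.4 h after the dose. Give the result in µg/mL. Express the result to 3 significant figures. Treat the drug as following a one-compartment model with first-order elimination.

1.81 µg/mL

Total dose = 18.1 × 111 = 2009 mg
C₀ = Dose / Vd = 2009 / 135 = 14.88 mg/L
k = ln2 / t½ = 0.693147 / 5.40 = 0.1284 h⁻¹
C = C₀ · e^(−k·t) = 14.88 × e^(−0.1284 × 16.4)
  = 14.88 × 0.1218 = 1.812 mg/L
(1.812 mg/L = 1.812 µg/mL)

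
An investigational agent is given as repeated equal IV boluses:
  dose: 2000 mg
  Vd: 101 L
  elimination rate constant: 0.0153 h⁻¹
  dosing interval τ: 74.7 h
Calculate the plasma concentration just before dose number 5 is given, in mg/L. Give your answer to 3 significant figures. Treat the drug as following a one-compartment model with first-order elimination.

9.18 mg/L

C₀ per dose = Dose / Vd = 2000 / 101 = 19.80 mg/L
Fraction remaining after one interval: r = e^(−kτ) = e^(−0.01530 × 74.7) = 0.3189
Before dose 5, 4 doses have been given (aged 1τ, 2τ, 3τ, 4τ).
C_trough = C₀ × (r + r² + … + r^4) = C₀ × r(1−r^4)/(1−r)
        = 19.80 × 0.3189 × (1 − 0.01034) / (1 − 0.3189) = 9.175 mg/L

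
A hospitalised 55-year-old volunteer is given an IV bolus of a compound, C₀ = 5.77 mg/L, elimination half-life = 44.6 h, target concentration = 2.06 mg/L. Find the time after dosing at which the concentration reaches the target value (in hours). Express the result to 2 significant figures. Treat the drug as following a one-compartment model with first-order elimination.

k = ln2 / t½ = 0.693147 / 44.6 = 0.01554 h⁻¹
t = ln(C₀ / C) / k = ln(5.770 / 2.06) / 0.01554
  = ln(2.801) / 0.01554 = 1.030 / 0.01554 = 66.28 h

66 h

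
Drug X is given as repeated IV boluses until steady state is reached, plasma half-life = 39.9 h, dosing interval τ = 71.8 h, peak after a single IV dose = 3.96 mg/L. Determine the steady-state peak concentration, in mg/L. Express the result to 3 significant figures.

5.56 mg/L

k = ln2 / t½ = 0.693147 / 39.9 = 0.01737 h⁻¹
e^(−kτ) = e^(−0.01737 × 71.8) = 0.2873
Accumulation ratio R = 1 / (1 − e^(−kτ)) = 1 / (1 − 0.2873) = 1.403
Steady-state peak = C₀ × R = 3.96 × 1.403 = 5.556 mg/L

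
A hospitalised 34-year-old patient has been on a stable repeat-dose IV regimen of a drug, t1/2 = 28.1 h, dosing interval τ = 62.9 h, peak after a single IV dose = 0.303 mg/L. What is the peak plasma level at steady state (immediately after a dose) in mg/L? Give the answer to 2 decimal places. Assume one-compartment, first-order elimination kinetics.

k = ln2 / t½ = 0.693147 / 28.1 = 0.02467 h⁻¹
e^(−kτ) = e^(−0.02467 × 62.9) = 0.2119
Accumulation ratio R = 1 / (1 − e^(−kτ)) = 1 / (1 − 0.2119) = 1.269
Steady-state peak = C₀ × R = 0.303 × 1.269 = 0.3845 mg/L

0.38 mg/L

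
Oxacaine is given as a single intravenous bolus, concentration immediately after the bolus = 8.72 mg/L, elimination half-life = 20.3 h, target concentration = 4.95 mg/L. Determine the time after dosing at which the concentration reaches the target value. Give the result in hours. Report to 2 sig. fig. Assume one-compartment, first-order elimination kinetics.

17 h

k = ln2 / t½ = 0.693147 / 20.3 = 0.03415 h⁻¹
t = ln(C₀ / C) / k = ln(8.720 / 4.95) / 0.03415
  = ln(1.762) / 0.03415 = 0.5664 / 0.03415 = 16.59 h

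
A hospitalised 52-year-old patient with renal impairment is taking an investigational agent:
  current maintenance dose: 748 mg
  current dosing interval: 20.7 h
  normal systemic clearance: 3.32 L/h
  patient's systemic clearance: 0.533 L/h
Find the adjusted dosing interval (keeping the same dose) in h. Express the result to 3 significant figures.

129 h

To keep the same average steady-state level, dosing rate must scale with clearance.
CL ratio = 0.533 / 3.32 = 0.1605
New interval (same dose) = 20.7 / 0.1605 = 129.0 h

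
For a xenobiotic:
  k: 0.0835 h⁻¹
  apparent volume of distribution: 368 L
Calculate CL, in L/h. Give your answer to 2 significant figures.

31 L/h

CL = k × Vd = 0.0835 × 368 = 30.73 L/h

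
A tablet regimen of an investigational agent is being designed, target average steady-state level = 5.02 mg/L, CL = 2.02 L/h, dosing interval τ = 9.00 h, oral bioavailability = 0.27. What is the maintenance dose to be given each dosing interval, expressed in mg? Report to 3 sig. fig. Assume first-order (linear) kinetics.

338 mg

At steady state, F × (Dose/τ) = Css × CL.
Dose = Css × CL × τ / F = 5.02 × 2.020 × 9.00 / 0.27 = 338.0 mg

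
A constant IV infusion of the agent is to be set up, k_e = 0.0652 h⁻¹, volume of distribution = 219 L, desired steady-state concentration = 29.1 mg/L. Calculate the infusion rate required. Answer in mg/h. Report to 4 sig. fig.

415.5 mg/h

CL = k × Vd = 0.06520 × 219 = 14.28 L/h
At steady state, infusion rate R₀ = Css × CL = 29.1 × 14.28 = 415.5 mg/h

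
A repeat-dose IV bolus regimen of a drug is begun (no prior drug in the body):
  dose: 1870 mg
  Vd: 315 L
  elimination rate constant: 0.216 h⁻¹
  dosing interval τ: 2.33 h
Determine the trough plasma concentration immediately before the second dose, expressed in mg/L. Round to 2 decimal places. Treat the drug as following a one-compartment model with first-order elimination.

3.59 mg/L

C₀ per dose = Dose / Vd = 1870 / 315 = 5.937 mg/L
Fraction remaining after one interval: r = e^(−kτ) = e^(−0.2160 × 2.33) = 0.6045
Before dose 2, 1 dose has been given (aged 1τ).
C_trough = C₀ × r = 5.937 × 0.6045 = 3.589 mg/L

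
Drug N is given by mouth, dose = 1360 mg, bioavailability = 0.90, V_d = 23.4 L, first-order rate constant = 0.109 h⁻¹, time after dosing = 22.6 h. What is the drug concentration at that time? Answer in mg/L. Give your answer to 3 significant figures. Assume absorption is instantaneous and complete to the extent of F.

4.45 mg/L

Amount reaching circulation = F × Dose = 0.90 × 1360 = 1224 mg
C₀ = F·Dose / Vd = 1224 / 23.4 = 52.31 mg/L
C = C₀ · e^(−k·t) = 52.31 × e^(−0.1090 × 22.6)
  = 52.31 × 0.08514 = 4.454 mg/L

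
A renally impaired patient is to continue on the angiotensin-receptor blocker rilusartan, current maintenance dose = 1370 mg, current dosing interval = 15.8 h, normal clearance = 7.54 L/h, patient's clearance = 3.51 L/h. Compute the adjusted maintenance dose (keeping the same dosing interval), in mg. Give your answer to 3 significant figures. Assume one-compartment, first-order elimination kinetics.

To keep the same average steady-state level, dosing rate must scale with clearance.
CL ratio = 3.51 / 7.54 = 0.4655
New dose (same interval) = 1370 × 0.4655 = 637.7 mg

638 mg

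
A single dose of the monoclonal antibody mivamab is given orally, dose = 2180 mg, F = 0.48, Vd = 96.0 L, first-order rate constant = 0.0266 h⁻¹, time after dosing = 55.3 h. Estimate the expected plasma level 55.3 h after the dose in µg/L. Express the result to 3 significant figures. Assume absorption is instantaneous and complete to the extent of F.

Amount reaching circulation = F × Dose = 0.48 × 2180 = 1046 mg
C₀ = F·Dose / Vd = 1046 / 96.0 = 10.90 mg/L
C = C₀ · e^(−k·t) = 10.90 × e^(−0.02660 × 55.3)
  = 10.90 × 0.2297 = 2.504 mg/L
Convert: 2.504 mg/L × 1000 = 2504 µg/L

2500 µg/L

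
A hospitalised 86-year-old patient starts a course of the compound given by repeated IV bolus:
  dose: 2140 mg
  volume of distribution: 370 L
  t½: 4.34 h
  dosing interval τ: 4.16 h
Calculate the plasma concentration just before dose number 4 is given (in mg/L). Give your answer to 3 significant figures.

C₀ per dose = Dose / Vd = 2140 / 370 = 5.784 mg/L
k = ln2 / t½ = 0.693147 / 4.34 = 0.1597 h⁻¹
Fraction remaining after one interval: r = e^(−kτ) = e^(−0.1597 × 4.16) = 0.5146
Before dose 4, 3 doses have been given (aged 1τ, 2τ, 3τ).
C_trough = C₀ × (r + r² + … + r^3) = C₀ × r(1−r^3)/(1−r)
        = 5.784 × 0.5146 × (1 − 0.1363) / (1 − 0.5146) = 5.296 mg/L

5.30 mg/L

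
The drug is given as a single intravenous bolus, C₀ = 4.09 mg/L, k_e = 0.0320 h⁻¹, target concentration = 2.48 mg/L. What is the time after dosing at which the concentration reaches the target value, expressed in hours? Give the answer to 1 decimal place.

t = ln(C₀ / C) / k = ln(4.090 / 2.48) / 0.03200
  = ln(1.649) / 0.03200 = 0.5002 / 0.03200 = 15.63 h

15.6 h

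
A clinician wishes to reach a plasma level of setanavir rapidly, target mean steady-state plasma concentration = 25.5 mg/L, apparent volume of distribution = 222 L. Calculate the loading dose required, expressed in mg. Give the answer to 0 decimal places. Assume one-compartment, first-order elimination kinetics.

LD = Css × Vd = 25.5 × 222 = 5661 mg

5661 mg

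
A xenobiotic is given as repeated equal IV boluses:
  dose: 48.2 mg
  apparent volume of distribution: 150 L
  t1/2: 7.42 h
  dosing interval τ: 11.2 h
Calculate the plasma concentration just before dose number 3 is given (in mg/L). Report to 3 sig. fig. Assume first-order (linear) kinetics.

C₀ per dose = Dose / Vd = 48.2 / 150 = 0.3213 mg/L
k = ln2 / t½ = 0.693147 / 7.42 = 0.09342 h⁻¹
Fraction remaining after one interval: r = e^(−kτ) = e^(−0.09342 × 11.2) = 0.3512
Before dose 3, 2 doses have been given (aged 1τ, 2τ).
C_trough = C₀ × (r + r²) = 0.3213 × (0.3512 + 0.1233) = 0.1525 mg/L

0.153 mg/L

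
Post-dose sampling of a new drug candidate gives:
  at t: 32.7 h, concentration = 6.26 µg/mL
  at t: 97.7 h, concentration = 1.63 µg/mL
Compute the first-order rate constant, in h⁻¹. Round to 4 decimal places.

k = ln(C₁/C₂) / (t₂ − t₁) = ln(6.26/1.63) / (97.7 − 32.7)
  = 1.346 / 65.00 = 0.02071 h⁻¹

0.0207 h⁻¹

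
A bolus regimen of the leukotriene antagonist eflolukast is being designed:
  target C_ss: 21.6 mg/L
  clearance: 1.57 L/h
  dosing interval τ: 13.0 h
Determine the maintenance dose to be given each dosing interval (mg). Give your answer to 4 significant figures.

440.9 mg

At steady state, Dose/τ = Css × CL.
Dose = Css × CL × τ = 21.6 × 1.570 × 13.0 = 440.9 mg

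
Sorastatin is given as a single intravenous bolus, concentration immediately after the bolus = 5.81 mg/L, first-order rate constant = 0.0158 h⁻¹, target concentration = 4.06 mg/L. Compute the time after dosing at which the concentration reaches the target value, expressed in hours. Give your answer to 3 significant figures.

t = ln(C₀ / C) / k = ln(5.810 / 4.06) / 0.01580
  = ln(1.431) / 0.01580 = 0.3584 / 0.01580 = 22.68 h

22.7 h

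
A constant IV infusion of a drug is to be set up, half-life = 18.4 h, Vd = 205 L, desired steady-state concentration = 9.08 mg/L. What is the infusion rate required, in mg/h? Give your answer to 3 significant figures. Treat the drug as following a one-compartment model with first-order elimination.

k = ln2 / t½ = 0.693147 / 18.4 = 0.03767 h⁻¹
CL = k × Vd = 0.03767 × 205 = 7.722 L/h
At steady state, infusion rate R₀ = Css × CL = 9.08 × 7.722 = 70.12 mg/h

70.1 mg/h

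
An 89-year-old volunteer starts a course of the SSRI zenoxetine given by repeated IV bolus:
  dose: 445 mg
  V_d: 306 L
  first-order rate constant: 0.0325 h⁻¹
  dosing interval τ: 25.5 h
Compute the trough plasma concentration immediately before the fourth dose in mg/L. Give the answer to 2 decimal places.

1.03 mg/L

C₀ per dose = Dose / Vd = 445 / 306 = 1.454 mg/L
Fraction remaining after one interval: r = e^(−kτ) = e^(−0.03250 × 25.5) = 0.4366
Before dose 4, 3 doses have been given (aged 1τ, 2τ, 3τ).
C_trough = C₀ × (r + r² + … + r^3) = C₀ × r(1−r^3)/(1−r)
        = 1.454 × 0.4366 × (1 − 0.08322) / (1 − 0.4366) = 1.033 mg/L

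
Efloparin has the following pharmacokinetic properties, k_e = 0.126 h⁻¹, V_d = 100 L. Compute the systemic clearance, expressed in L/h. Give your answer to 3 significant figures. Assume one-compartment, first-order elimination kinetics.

12.6 L/h

CL = k × Vd = 0.126 × 100 = 12.60 L/h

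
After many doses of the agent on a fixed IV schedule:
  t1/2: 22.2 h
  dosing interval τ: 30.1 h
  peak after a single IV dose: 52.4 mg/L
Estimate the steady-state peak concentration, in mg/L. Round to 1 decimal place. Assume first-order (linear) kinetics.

86.0 mg/L

k = ln2 / t½ = 0.693147 / 22.2 = 0.03122 h⁻¹
e^(−kτ) = e^(−0.03122 × 30.1) = 0.3907
Accumulation ratio R = 1 / (1 − e^(−kτ)) = 1 / (1 − 0.3907) = 1.641
Steady-state peak = C₀ × R = 52.4 × 1.641 = 85.99 mg/L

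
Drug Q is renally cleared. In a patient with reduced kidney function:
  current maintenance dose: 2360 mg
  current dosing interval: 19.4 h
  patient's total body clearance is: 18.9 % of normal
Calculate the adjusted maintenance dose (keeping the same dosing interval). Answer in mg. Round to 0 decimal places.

To keep the same average steady-state level, dosing rate must scale with clearance.
CL ratio = 18.9 / 100 = 0.1890
New dose (same interval) = 2360 × 0.1890 = 446.0 mg

446 mg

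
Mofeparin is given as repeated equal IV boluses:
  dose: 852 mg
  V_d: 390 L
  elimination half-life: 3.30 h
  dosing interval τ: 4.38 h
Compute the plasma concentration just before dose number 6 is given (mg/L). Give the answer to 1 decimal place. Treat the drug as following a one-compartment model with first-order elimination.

1.4 mg/L

C₀ per dose = Dose / Vd = 852 / 390 = 2.185 mg/L
k = ln2 / t½ = 0.693147 / 3.30 = 0.2100 h⁻¹
Fraction remaining after one interval: r = e^(−kτ) = e^(−0.2100 × 4.38) = 0.3986
Before dose 6, 5 doses have been given (aged 1τ, 2τ, 3τ, 4τ, 5τ).
C_trough = C₀ × (r + r² + … + r^5) = C₀ × r(1−r^5)/(1−r)
        = 2.185 × 0.3986 × (1 − 0.01006) / (1 − 0.3986) = 1.434 mg/L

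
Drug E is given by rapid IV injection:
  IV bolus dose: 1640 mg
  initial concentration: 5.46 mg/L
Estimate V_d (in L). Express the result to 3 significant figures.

Vd = Dose / C₀ = 1640 / 5.46 = 300.4 L

300 L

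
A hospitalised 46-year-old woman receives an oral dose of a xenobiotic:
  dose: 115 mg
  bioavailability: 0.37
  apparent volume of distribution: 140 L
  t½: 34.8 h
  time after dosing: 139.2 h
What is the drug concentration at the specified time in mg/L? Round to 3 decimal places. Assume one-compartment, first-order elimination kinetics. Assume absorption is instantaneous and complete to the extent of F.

Amount reaching circulation = F × Dose = 0.37 × 115.0 = 42.55 mg
C₀ = F·Dose / Vd = 42.55 / 140 = 0.3039 mg/L
k = ln2 / t½ = 0.693147 / 34.8 = 0.01992 h⁻¹
t / t½ = 139.2 / 34.8 = 4 half-lives
C = C₀ × (1/2)^4 = 0.3039 × 0.06250 = 0.01899 mg/L

0.019 mg/L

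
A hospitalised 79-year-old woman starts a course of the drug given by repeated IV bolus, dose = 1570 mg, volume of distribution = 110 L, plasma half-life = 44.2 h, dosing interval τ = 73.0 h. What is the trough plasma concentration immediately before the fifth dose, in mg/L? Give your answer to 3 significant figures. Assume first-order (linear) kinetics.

C₀ per dose = Dose / Vd = 1570 / 110 = 14.27 mg/L
k = ln2 / t½ = 0.693147 / 44.2 = 0.01568 h⁻¹
Fraction remaining after one interval: r = e^(−kτ) = e^(−0.01568 × 73.0) = 0.3183
Before dose 5, 4 doses have been given (aged 1τ, 2τ, 3τ, 4τ).
C_trough = C₀ × (r + r² + … + r^4) = C₀ × r(1−r^4)/(1−r)
        = 14.27 × 0.3183 × (1 − 0.01026) / (1 − 0.3183) = 6.595 mg/L

6.60 mg/L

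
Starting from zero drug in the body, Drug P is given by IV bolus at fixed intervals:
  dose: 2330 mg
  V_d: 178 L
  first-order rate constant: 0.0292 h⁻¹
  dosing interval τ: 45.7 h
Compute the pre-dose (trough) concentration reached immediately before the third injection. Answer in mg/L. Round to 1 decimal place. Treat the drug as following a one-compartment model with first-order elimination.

4.4 mg/L

C₀ per dose = Dose / Vd = 2330 / 178 = 13.09 mg/L
Fraction remaining after one interval: r = e^(−kτ) = e^(−0.02920 × 45.7) = 0.2633
Before dose 3, 2 doses have been given (aged 1τ, 2τ).
C_trough = C₀ × (r + r²) = 13.09 × (0.2633 + 0.06933) = 4.354 mg/L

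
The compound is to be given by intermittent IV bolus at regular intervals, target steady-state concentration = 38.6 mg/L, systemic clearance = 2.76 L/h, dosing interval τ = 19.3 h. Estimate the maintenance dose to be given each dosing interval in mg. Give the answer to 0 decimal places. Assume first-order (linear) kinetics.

At steady state, Dose/τ = Css × CL.
Dose = Css × CL × τ = 38.6 × 2.760 × 19.3 = 2056 mg

2056 mg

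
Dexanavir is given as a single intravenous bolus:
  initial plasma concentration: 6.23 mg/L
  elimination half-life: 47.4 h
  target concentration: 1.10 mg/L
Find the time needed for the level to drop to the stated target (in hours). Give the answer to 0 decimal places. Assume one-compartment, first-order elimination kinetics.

119 h

k = ln2 / t½ = 0.693147 / 47.4 = 0.01462 h⁻¹
t = ln(C₀ / C) / k = ln(6.230 / 1.10) / 0.01462
  = ln(5.664) / 0.01462 = 1.734 / 0.01462 = 118.6 h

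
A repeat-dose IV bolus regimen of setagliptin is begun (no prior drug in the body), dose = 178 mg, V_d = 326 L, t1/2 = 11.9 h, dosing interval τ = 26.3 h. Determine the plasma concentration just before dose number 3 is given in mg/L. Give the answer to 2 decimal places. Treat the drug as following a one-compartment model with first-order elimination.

0.14 mg/L

C₀ per dose = Dose / Vd = 178 / 326 = 0.5460 mg/L
k = ln2 / t½ = 0.693147 / 11.9 = 0.05825 h⁻¹
Fraction remaining after one interval: r = e^(−kτ) = e^(−0.05825 × 26.3) = 0.2161
Before dose 3, 2 doses have been given (aged 1τ, 2τ).
C_trough = C₀ × (r + r²) = 0.5460 × (0.2161 + 0.04670) = 0.1435 mg/L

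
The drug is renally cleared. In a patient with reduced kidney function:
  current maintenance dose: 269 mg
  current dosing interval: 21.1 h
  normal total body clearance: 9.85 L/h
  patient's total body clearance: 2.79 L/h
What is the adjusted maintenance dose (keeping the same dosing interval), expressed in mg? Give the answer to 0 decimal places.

76 mg

To keep the same average steady-state level, dosing rate must scale with clearance.
CL ratio = 2.79 / 9.85 = 0.2832
New dose (same interval) = 269 × 0.2832 = 76.18 mg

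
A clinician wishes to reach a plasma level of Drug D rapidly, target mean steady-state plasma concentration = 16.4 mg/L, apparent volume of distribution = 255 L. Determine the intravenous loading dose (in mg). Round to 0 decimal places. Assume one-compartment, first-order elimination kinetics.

4182 mg

LD = Css × Vd = 16.4 × 255 = 4182 mg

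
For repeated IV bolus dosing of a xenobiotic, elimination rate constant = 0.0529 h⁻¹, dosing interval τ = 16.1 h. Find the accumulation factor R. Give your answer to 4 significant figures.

e^(−kτ) = e^(−0.05290 × 16.1) = 0.4267
Accumulation ratio R = 1 / (1 − e^(−kτ)) = 1 / (1 − 0.4267) = 1.744

1.744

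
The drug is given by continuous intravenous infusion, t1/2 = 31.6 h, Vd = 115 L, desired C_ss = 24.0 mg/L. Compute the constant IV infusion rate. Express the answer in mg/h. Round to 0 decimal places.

k = ln2 / t½ = 0.693147 / 31.6 = 0.02194 h⁻¹
CL = k × Vd = 0.02194 × 115 = 2.523 L/h
At steady state, infusion rate R₀ = Css × CL = 24.0 × 2.523 = 60.55 mg/h

61 mg/h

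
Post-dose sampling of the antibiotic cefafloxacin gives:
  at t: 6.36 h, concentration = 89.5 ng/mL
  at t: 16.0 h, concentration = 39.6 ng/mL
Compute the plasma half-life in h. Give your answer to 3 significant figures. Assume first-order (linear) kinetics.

k = ln(C₁/C₂) / (t₂ − t₁) = ln(89.5/39.6) / (16.0 − 6.36)
  = 0.8154 / 9.640 = 0.08459 h⁻¹
t½ = ln2 / k = 0.693147 / 0.08459 = 8.194 h

8.19 h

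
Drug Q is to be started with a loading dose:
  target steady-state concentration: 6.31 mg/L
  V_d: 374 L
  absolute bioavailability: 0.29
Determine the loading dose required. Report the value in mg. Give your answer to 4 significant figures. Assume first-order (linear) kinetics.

8138 mg

LD = Css × Vd / F = 6.31 × 374 / 0.29 = 8138 mg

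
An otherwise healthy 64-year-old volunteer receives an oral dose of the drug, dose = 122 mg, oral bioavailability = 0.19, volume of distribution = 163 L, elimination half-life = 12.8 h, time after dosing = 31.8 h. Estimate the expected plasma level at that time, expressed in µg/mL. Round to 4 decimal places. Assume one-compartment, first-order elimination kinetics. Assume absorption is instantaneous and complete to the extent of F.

Amount reaching circulation = F × Dose = 0.19 × 122.0 = 23.18 mg
C₀ = F·Dose / Vd = 23.18 / 163 = 0.1422 mg/L
k = ln2 / t½ = 0.693147 / 12.8 = 0.05415 h⁻¹
C = C₀ · e^(−k·t) = 0.1422 × e^(−0.05415 × 31.8)
  = 0.1422 × 0.1787 = 0.02541 mg/L
(0.02541 mg/L = 0.02541 µg/mL)

0.0254 µg/mL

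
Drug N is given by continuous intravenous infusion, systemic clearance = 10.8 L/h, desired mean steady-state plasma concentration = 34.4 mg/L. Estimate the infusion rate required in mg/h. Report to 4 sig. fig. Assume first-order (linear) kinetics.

371.5 mg/h

At steady state, infusion rate R₀ = Css × CL = 34.4 × 10.80 = 371.5 mg/h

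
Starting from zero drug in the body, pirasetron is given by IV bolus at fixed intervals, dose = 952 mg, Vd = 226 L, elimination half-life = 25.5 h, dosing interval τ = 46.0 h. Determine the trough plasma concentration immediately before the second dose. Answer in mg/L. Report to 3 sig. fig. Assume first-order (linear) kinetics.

1.21 mg/L

C₀ per dose = Dose / Vd = 952 / 226 = 4.212 mg/L
k = ln2 / t½ = 0.693147 / 25.5 = 0.02718 h⁻¹
Fraction remaining after one interval: r = e^(−kτ) = e^(−0.02718 × 46.0) = 0.2864
Before dose 2, 1 dose has been given (aged 1τ).
C_trough = C₀ × r = 4.212 × 0.2864 = 1.206 mg/L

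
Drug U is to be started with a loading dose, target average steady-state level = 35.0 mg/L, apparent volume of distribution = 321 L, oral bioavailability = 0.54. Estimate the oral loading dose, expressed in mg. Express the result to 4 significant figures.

LD = Css × Vd / F = 35.0 × 321 / 0.54 = 20810 mg

20810 mg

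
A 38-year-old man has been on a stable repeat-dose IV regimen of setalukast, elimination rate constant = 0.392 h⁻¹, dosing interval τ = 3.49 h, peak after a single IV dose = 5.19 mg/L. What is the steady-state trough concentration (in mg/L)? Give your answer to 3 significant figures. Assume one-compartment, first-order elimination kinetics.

1.77 mg/L

e^(−kτ) = e^(−0.3920 × 3.49) = 0.2546
Accumulation ratio R = 1 / (1 − e^(−kτ)) = 1 / (1 − 0.2546) = 1.342
Steady-state trough = C₀ × R × e^(−kτ) = 5.19 × 1.342 × 0.2546 = 1.773 mg/L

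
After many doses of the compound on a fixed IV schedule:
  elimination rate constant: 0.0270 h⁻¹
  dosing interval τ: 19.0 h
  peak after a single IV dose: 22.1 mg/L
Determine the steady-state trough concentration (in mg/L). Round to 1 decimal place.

e^(−kτ) = e^(−0.02700 × 19.0) = 0.5987
Accumulation ratio R = 1 / (1 − e^(−kτ)) = 1 / (1 − 0.5987) = 2.492
Steady-state trough = C₀ × R × e^(−kτ) = 22.1 × 2.492 × 0.5987 = 32.97 mg/L

33.0 mg/L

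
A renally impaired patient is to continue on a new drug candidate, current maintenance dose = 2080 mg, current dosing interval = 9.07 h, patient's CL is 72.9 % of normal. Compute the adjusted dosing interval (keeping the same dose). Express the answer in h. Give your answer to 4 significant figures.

12.44 h

To keep the same average steady-state level, dosing rate must scale with clearance.
CL ratio = 72.9 / 100 = 0.7290
New interval (same dose) = 9.07 / 0.7290 = 12.44 h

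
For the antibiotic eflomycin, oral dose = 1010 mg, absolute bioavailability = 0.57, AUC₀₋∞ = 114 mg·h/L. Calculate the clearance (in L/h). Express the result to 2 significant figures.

CL = F·Dose / AUC = 0.57 × 1010 / 114 = 5.050 L/h

5.1 L/h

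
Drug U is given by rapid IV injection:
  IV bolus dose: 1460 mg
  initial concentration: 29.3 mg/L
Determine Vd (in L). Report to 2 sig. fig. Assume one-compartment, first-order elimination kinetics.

50 L

Vd = Dose / C₀ = 1460 / 29.3 = 49.83 L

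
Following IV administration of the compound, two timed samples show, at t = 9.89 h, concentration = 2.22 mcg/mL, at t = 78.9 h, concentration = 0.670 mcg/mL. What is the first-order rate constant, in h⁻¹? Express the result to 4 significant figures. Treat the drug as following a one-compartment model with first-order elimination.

0.01736 h⁻¹

k = ln(C₁/C₂) / (t₂ − t₁) = ln(2.22/0.670) / (78.9 − 9.89)
  = 1.198 / 69.01 = 0.01736 h⁻¹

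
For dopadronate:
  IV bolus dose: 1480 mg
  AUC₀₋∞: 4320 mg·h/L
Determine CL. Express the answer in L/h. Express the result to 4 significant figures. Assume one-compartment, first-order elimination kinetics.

CL = Dose / AUC = 1480 / 4320 = 0.3426 L/h

0.3426 L/h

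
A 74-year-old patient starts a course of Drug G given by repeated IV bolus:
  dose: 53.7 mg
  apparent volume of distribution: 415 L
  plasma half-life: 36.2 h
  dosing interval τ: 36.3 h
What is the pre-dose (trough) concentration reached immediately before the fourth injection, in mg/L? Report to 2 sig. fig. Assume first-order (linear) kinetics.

0.11 mg/L

C₀ per dose = Dose / Vd = 53.7 / 415 = 0.1294 mg/L
k = ln2 / t½ = 0.693147 / 36.2 = 0.01915 h⁻¹
Fraction remaining after one interval: r = e^(−kτ) = e^(−0.01915 × 36.3) = 0.4990
Before dose 4, 3 doses have been given (aged 1τ, 2τ, 3τ).
C_trough = C₀ × (r + r² + … + r^3) = C₀ × r(1−r^3)/(1−r)
        = 0.1294 × 0.4990 × (1 − 0.1243) / (1 − 0.4990) = 0.1129 mg/L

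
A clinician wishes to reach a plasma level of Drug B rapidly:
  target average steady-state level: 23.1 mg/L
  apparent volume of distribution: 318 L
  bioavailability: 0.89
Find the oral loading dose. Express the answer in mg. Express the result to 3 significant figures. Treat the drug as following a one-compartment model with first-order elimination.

LD = Css × Vd / F = 23.1 × 318 / 0.89 = 8254 mg

8250 mg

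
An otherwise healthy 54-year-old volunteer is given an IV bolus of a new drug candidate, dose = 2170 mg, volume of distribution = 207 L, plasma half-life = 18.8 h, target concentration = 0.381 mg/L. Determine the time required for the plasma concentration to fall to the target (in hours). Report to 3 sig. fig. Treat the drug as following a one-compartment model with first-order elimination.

C₀ = Dose / Vd = 2170 / 207 = 10.48 mg/L
k = ln2 / t½ = 0.693147 / 18.8 = 0.03687 h⁻¹
t = ln(C₀ / C) / k = ln(10.48 / 0.381) / 0.03687
  = ln(27.51) / 0.03687 = 3.315 / 0.03687 = 89.91 h

89.9 h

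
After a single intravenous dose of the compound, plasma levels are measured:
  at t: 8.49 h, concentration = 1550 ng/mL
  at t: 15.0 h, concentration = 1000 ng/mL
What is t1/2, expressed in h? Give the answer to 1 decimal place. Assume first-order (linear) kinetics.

k = ln(C₁/C₂) / (t₂ − t₁) = ln(1550/1000) / (15.0 − 8.49)
  = 0.4383 / 6.510 = 0.06733 h⁻¹
t½ = ln2 / k = 0.693147 / 0.06733 = 10.29 h

10.3 h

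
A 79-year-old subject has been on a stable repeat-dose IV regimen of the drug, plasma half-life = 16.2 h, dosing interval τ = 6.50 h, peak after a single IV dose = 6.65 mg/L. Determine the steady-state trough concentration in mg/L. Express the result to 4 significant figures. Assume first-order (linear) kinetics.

20.74 mg/L

k = ln2 / t½ = 0.693147 / 16.2 = 0.04279 h⁻¹
e^(−kτ) = e^(−0.04279 × 6.50) = 0.7572
Accumulation ratio R = 1 / (1 − e^(−kτ)) = 1 / (1 − 0.7572) = 4.119
Steady-state trough = C₀ × R × e^(−kτ) = 6.65 × 4.119 × 0.7572 = 20.74 mg/L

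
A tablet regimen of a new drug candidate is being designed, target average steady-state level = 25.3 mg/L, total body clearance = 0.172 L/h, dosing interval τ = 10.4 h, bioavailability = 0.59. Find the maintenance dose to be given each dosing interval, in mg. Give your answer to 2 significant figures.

At steady state, F × (Dose/τ) = Css × CL.
Dose = Css × CL × τ / F = 25.3 × 0.1720 × 10.4 / 0.59 = 76.71 mg

77 mg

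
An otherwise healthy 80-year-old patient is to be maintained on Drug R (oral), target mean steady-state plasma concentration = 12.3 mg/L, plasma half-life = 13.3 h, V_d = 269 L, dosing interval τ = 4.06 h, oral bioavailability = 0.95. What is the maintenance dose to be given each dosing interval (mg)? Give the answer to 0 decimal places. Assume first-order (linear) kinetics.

737 mg

k = ln2 / t½ = 0.693147 / 13.3 = 0.05212 h⁻¹
CL = k × Vd = 0.05212 × 269 = 14.02 L/h
At steady state, F × (Dose/τ) = Css × CL.
Dose = Css × CL × τ / F = 12.3 × 14.02 × 4.06 / 0.95 = 737.0 mg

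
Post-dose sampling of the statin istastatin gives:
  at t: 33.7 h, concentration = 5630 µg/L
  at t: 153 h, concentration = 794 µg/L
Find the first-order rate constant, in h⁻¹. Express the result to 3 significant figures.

0.0164 h⁻¹

k = ln(C₁/C₂) / (t₂ − t₁) = ln(5630/794) / (153 − 33.7)
  = 1.959 / 119.3 = 0.01642 h⁻¹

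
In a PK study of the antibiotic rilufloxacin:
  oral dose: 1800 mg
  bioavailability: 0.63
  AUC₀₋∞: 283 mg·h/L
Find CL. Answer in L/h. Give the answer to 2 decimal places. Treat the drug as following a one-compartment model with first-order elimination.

4.01 L/h

CL = F·Dose / AUC = 0.63 × 1800 / 283 = 4.007 L/h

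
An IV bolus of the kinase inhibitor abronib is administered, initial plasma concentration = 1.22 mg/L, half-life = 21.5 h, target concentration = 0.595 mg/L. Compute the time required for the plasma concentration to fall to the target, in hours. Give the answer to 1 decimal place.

22.3 h

k = ln2 / t½ = 0.693147 / 21.5 = 0.03224 h⁻¹
t = ln(C₀ / C) / k = ln(1.220 / 0.595) / 0.03224
  = ln(2.050) / 0.03224 = 0.7178 / 0.03224 = 22.26 h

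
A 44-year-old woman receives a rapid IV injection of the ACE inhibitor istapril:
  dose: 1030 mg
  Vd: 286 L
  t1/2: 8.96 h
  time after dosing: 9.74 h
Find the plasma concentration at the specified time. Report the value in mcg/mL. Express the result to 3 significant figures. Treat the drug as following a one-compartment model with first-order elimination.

C₀ = Dose / Vd = 1030 / 286 = 3.601 mg/L
k = ln2 / t½ = 0.693147 / 8.96 = 0.07736 h⁻¹
C = C₀ · e^(−k·t) = 3.601 × e^(−0.07736 × 9.74)
  = 3.601 × 0.4707 = 1.695 mg/L
(1.695 mg/L = 1.695 mcg/mL)

1.70 mcg/mL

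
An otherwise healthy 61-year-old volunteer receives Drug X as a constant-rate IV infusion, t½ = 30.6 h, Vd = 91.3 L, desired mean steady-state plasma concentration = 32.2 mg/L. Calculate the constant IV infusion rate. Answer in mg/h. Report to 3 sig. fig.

66.6 mg/h

k = ln2 / t½ = 0.693147 / 30.6 = 0.02265 h⁻¹
CL = k × Vd = 0.02265 × 91.3 = 2.068 L/h
At steady state, infusion rate R₀ = Css × CL = 32.2 × 2.068 = 66.59 mg/h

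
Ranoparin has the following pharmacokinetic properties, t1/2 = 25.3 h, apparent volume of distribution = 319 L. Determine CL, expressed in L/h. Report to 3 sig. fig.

8.74 L/h

k = ln2 / t½ = 0.693147 / 25.3 = 0.02740 h⁻¹
CL = k × Vd = 0.02740 × 319 = 8.741 L/h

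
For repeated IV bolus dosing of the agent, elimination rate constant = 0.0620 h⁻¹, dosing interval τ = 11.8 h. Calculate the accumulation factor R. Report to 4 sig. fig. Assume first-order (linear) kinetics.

1.927

e^(−kτ) = e^(−0.06200 × 11.8) = 0.4811
Accumulation ratio R = 1 / (1 − e^(−kτ)) = 1 / (1 − 0.4811) = 1.927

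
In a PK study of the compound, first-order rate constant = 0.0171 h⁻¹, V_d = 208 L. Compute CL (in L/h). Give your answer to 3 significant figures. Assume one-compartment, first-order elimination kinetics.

CL = k × Vd = 0.0171 × 208 = 3.557 L/h

3.56 L/h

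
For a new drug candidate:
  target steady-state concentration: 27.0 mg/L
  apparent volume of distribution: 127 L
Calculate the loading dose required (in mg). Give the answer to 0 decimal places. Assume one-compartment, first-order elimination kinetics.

3429 mg

LD = Css × Vd = 27.0 × 127 = 3429 mg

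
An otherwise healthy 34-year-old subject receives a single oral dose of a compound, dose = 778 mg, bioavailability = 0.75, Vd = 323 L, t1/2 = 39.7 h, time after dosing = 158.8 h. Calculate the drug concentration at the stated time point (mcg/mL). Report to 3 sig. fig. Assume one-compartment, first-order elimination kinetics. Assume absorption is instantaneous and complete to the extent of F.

Amount reaching circulation = F × Dose = 0.75 × 778.0 = 583.5 mg
C₀ = F·Dose / Vd = 583.5 / 323 = 1.807 mg/L
k = ln2 / t½ = 0.693147 / 39.7 = 0.01746 h⁻¹
t / t½ = 158.8 / 39.7 = 4 half-lives
C = C₀ × (1/2)^4 = 1.807 × 0.06250 = 0.1129 mg/L
(0.1129 mg/L = 0.1129 mcg/mL)

0.113 mcg/mL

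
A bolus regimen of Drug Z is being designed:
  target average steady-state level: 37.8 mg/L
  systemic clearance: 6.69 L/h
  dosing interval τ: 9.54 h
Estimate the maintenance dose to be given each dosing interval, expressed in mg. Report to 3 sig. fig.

At steady state, Dose/τ = Css × CL.
Dose = Css × CL × τ = 37.8 × 6.690 × 9.54 = 2412 mg

2410 mg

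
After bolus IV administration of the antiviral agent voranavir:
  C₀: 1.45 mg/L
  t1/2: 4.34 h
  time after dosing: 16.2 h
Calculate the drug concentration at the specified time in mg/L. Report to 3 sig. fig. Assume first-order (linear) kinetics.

k = ln2 / t½ = 0.693147 / 4.34 = 0.1597 h⁻¹
C = C₀ · e^(−k·t) = 1.450 × e^(−0.1597 × 16.2)
  = 1.450 × 0.07523 = 0.1091 mg/L

0.109 mg/L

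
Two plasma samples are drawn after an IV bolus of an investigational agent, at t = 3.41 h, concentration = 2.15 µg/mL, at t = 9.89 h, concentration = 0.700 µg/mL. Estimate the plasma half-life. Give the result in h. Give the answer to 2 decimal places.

k = ln(C₁/C₂) / (t₂ − t₁) = ln(2.15/0.700) / (9.89 − 3.41)
  = 1.122 / 6.480 = 0.1731 h⁻¹
t½ = ln2 / k = 0.693147 / 0.1731 = 4.004 h

4.00 h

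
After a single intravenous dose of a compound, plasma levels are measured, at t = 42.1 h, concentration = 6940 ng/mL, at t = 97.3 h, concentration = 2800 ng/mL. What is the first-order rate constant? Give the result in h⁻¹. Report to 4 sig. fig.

0.01644 h⁻¹

k = ln(C₁/C₂) / (t₂ − t₁) = ln(6940/2800) / (97.3 − 42.1)
  = 0.9077 / 55.20 = 0.01644 h⁻¹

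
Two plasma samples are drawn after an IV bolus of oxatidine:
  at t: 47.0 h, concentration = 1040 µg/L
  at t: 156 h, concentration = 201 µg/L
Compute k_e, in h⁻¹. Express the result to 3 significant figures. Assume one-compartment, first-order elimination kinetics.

k = ln(C₁/C₂) / (t₂ − t₁) = ln(1040/201) / (156 − 47.0)
  = 1.644 / 109.0 = 0.01508 h⁻¹

0.0151 h⁻¹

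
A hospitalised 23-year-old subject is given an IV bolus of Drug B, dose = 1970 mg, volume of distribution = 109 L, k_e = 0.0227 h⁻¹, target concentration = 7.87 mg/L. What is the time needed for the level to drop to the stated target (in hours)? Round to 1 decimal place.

36.6 h

C₀ = Dose / Vd = 1970 / 109 = 18.07 mg/L
t = ln(C₀ / C) / k = ln(18.07 / 7.87) / 0.02270
  = ln(2.296) / 0.02270 = 0.8312 / 0.02270 = 36.62 h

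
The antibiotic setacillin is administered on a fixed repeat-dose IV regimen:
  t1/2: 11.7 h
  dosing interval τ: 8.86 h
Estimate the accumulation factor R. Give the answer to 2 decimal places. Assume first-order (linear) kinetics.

2.45

k = ln2 / t½ = 0.693147 / 11.7 = 0.05924 h⁻¹
e^(−kτ) = e^(−0.05924 × 8.86) = 0.5916
Accumulation ratio R = 1 / (1 − e^(−kτ)) = 1 / (1 − 0.5916) = 2.449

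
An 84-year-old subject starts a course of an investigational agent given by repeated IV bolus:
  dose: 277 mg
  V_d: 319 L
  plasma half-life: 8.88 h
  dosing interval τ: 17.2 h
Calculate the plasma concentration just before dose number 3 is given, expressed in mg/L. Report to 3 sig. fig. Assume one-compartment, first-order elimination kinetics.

0.286 mg/L

C₀ per dose = Dose / Vd = 277 / 319 = 0.8683 mg/L
k = ln2 / t½ = 0.693147 / 8.88 = 0.07806 h⁻¹
Fraction remaining after one interval: r = e^(−kτ) = e^(−0.07806 × 17.2) = 0.2612
Before dose 3, 2 doses have been given (aged 1τ, 2τ).
C_trough = C₀ × (r + r²) = 0.8683 × (0.2612 + 0.06823) = 0.2860 mg/L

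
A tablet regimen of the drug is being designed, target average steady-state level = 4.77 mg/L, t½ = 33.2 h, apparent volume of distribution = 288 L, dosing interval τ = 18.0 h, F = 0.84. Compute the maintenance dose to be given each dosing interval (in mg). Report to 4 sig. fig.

614.6 mg

k = ln2 / t½ = 0.693147 / 33.2 = 0.02088 h⁻¹
CL = k × Vd = 0.02088 × 288 = 6.013 L/h
At steady state, F × (Dose/τ) = Css × CL.
Dose = Css × CL × τ / F = 4.77 × 6.013 × 18.0 / 0.84 = 614.6 mg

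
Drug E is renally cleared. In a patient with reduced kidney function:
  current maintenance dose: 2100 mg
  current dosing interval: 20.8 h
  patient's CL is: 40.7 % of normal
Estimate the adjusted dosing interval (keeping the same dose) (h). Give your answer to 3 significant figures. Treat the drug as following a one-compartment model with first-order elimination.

51.1 h

To keep the same average steady-state level, dosing rate must scale with clearance.
CL ratio = 40.7 / 100 = 0.4070
New interval (same dose) = 20.8 / 0.4070 = 51.11 h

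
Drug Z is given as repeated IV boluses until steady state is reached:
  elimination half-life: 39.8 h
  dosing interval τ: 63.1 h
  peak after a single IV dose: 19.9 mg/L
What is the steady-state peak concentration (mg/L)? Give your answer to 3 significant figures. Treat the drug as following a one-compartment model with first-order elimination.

29.8 mg/L

k = ln2 / t½ = 0.693147 / 39.8 = 0.01742 h⁻¹
e^(−kτ) = e^(−0.01742 × 63.1) = 0.3331
Accumulation ratio R = 1 / (1 − e^(−kτ)) = 1 / (1 − 0.3331) = 1.499
Steady-state peak = C₀ × R = 19.9 × 1.499 = 29.83 mg/L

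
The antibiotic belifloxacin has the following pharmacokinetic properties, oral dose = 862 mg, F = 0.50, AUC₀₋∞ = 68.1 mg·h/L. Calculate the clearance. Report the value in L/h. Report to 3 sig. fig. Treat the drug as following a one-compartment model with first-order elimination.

6.33 L/h

CL = F·Dose / AUC = 0.50 × 862 / 68.1 = 6.329 L/h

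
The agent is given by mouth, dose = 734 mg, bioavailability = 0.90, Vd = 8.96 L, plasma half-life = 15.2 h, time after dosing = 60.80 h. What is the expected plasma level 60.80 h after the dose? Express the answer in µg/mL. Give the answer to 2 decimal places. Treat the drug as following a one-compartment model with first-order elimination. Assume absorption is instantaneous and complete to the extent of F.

4.61 µg/mL

Amount reaching circulation = F × Dose = 0.90 × 734.0 = 660.6 mg
C₀ = F·Dose / Vd = 660.6 / 8.96 = 73.73 mg/L
k = ln2 / t½ = 0.693147 / 15.2 = 0.04560 h⁻¹
t / t½ = 60.80 / 15.2 = 4 half-lives
C = C₀ × (1/2)^4 = 73.73 × 0.06250 = 4.608 mg/L
(4.608 mg/L = 4.608 µg/mL)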